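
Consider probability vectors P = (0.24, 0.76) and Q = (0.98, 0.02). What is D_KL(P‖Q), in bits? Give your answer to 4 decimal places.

D(P‖Q) = Σ p·log₂(p/q).
  0.24·log₂(0.24/0.98) = -0.48714
  0.76·log₂(0.76/0.02) = 3.98842
D(P‖Q) = 3.5013 bits.

3.5013 bits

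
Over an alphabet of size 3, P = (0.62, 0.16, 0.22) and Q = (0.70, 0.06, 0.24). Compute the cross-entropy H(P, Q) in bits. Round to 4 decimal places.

1.4214 bits

H(P,Q) = −Σ p·log₂ q.
  −0.62·log₂(0.70) = 0.31904
  −0.16·log₂(0.06) = 0.64942
  −0.22·log₂(0.24) = 0.45296
H(P,Q) = 1.4214 bits.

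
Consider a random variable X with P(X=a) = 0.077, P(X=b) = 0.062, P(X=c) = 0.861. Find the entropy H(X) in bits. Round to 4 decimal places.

H(X) = −Σ p·log₂ p.
  −(0.077)·log₂(0.077) = 0.28482
  −(0.062)·log₂(0.062) = 0.24872
  −(0.861)·log₂(0.861) = 0.18590
Sum: 0.28482 + 0.24872 + 0.18590 = 0.7194 bits.

0.7194 bits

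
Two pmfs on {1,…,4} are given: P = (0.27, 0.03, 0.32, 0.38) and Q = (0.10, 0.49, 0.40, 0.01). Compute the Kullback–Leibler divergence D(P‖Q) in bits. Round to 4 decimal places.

D(P‖Q) = Σ p·log₂(p/q).
  0.27·log₂(0.27/0.10) = 0.38690
  0.03·log₂(0.03/0.49) = -0.12089
  0.32·log₂(0.32/0.40) = -0.10302
  0.38·log₂(0.38/0.01) = 1.99421
D(P‖Q) = 2.1572 bits.

2.1572 bits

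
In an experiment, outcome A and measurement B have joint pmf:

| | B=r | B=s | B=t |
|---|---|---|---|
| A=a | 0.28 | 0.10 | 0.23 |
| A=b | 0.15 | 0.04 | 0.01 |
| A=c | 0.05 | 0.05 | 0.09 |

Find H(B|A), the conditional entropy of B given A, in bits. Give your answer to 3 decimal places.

1.387 bits

Marginals: p(A) = (0.6100, 0.2000, 0.1900), p(B) = (0.4800, 0.1900, 0.3300).
H(B|A) = Σ p(A) · H(B|A=·).
  A=a: p=0.6100, H(B|A=a) = 1.4739
  A=b: p=0.2000, H(B|A=b) = 0.9918
  A=c: p=0.1900, H(B|A=c) = 1.5243
Weighted sum = 1.387 bits.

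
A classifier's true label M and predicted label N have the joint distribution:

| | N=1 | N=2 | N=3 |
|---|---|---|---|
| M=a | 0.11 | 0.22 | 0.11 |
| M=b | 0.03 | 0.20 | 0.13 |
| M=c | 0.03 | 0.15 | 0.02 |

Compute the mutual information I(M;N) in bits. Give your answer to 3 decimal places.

0.063 bits

Marginals: p(M) = (0.4400, 0.3600, 0.2000), p(N) = (0.1700, 0.5700, 0.2600).
I(M;N) = H(M) + H(N) − H(M,N).
H(M) = 1.5161, H(N) = 1.4021, H(M,N) = 2.8551.
I(M;N) = 1.5161 + 1.4021 − 2.8551 = 0.063 bits.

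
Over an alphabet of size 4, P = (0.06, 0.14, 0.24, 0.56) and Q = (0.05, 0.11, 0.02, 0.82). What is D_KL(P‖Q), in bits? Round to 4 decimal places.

D(P‖Q) = Σ p·log₂(p/q).
  0.06·log₂(0.06/0.05) = 0.01578
  0.14·log₂(0.14/0.11) = 0.04871
  0.24·log₂(0.24/0.02) = 0.86039
  0.56·log₂(0.56/0.82) = -0.30811
D(P‖Q) = 0.6168 bits.

0.6168 bits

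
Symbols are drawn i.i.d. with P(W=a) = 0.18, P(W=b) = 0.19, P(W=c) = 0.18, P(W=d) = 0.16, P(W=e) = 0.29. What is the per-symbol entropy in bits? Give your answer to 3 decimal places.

2.287 bits

H(W) = −Σ p·log₂ p.
  −(0.18)·log₂(0.18) = 0.4453
  −(0.19)·log₂(0.19) = 0.4552
  −(0.18)·log₂(0.18) = 0.4453
  −(0.16)·log₂(0.16) = 0.4230
  −(0.29)·log₂(0.29) = 0.5179
Sum: 0.4453 + 0.4552 + 0.4453 + 0.4230 + 0.5179 = 2.287 bits.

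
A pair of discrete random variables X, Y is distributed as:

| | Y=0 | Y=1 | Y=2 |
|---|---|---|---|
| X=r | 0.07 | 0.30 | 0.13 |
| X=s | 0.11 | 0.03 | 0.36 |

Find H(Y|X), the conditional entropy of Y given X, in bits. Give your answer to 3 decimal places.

Marginals: p(X) = (0.5000, 0.5000), p(Y) = (0.1800, 0.3300, 0.4900).
H(Y|X) = Σ p(X) · H(Y|X=·).
  X=r: p=0.5000, H(Y|X=r) = 1.3446
  X=s: p=0.5000, H(Y|X=s) = 1.0653
Weighted sum = 1.205 bits.

1.205 bits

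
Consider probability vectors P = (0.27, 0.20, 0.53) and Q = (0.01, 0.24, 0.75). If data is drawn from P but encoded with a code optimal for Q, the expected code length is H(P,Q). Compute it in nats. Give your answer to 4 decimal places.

1.6813 nats

H(P,Q) = −Σ p·ln q.
  −0.27·ln(0.01) = 1.24340
  −0.20·ln(0.24) = 0.28542
  −0.53·ln(0.75) = 0.15247
H(P,Q) = 1.6813 nats.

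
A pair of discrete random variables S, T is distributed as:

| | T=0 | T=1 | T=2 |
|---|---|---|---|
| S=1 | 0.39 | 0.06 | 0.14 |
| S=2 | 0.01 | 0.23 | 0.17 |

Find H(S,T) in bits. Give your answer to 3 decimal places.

H(S,T) = −Σ p(x,y)·log₂ p(x,y) over all 6 cells.
  cell (1,0): −0.39·log₂0.39 = 0.5298
  cell (1,1): −0.06·log₂0.06 = 0.2435
  cell (1,2): −0.14·log₂0.14 = 0.3971
  cell (2,0): −0.01·log₂0.01 = 0.0664
  cell (2,1): −0.23·log₂0.23 = 0.4877
  cell (2,2): −0.17·log₂0.17 = 0.4346
Sum = 2.159 bits.

2.159 bits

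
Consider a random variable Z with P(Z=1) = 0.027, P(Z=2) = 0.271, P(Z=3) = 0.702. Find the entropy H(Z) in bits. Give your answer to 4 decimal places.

1.0095 bits

H(Z) = −Σ p·log₂ p.
  −(0.027)·log₂(0.027) = 0.14069
  −(0.271)·log₂(0.271) = 0.51047
  −(0.702)·log₂(0.702) = 0.35834
Sum: 0.14069 + 0.51047 + 0.35834 = 1.0095 bits.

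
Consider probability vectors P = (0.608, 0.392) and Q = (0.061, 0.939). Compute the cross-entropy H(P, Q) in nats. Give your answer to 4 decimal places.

H(P,Q) = −Σ p·ln q.
  −0.608·ln(0.061) = 1.70050
  −0.392·ln(0.939) = 0.02467
H(P,Q) = 1.7252 nats.

1.7252 nats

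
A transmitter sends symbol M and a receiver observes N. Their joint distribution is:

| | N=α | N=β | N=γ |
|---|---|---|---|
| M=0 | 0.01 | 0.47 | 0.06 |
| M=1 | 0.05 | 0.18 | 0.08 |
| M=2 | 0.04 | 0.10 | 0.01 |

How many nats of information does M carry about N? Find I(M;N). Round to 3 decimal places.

Marginals: p(M) = (0.5400, 0.3100, 0.1500), p(N) = (0.1000, 0.7500, 0.1500).
I(M;N) = Σ p(x,y)·ln[p(x,y)/(p(x)p(y))].
  (0,α): 0.01·ln(0.1852) = -0.0169
  (0,β): 0.47·ln(1.1605) = 0.0700
  (0,γ): 0.06·ln(0.7407) = -0.0180
  (1,α): 0.05·ln(1.6129) = 0.0239
  (1,β): 0.18·ln(0.7742) = -0.0461
  (1,γ): 0.08·ln(1.7204) = 0.0434
  (2,α): 0.04·ln(2.6667) = 0.0392
  (2,β): 0.10·ln(0.8889) = -0.0118
  (2,γ): 0.01·ln(0.4444) = -0.0081
Sum = 0.076 nats.

0.076 nats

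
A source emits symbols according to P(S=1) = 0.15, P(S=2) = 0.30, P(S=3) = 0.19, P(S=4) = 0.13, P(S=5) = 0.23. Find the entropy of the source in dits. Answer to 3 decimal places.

0.679 dits

H(S) = −Σ p·log₁₀ p.
  −(0.15)·log₁₀(0.15) = 0.1236
  −(0.30)·log₁₀(0.30) = 0.1569
  −(0.19)·log₁₀(0.19) = 0.1370
  −(0.13)·log₁₀(0.13) = 0.1152
  −(0.23)·log₁₀(0.23) = 0.1468
Sum: 0.1236 + 0.1569 + 0.1370 + 0.1152 + 0.1468 = 0.679 dits.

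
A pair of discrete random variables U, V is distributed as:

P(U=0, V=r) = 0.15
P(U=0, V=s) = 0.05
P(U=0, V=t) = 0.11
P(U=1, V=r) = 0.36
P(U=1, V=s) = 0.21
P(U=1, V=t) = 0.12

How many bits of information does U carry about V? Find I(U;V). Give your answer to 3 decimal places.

0.034 bits

Marginals: p(U) = (0.3100, 0.6900), p(V) = (0.5100, 0.2600, 0.2300).
I(U;V) = H(U) + H(V) − H(U,V).
H(U) = 0.8932, H(V) = 1.4884, H(U,V) = 2.3474.
I(U;V) = 0.8932 + 1.4884 − 2.3474 = 0.034 bits.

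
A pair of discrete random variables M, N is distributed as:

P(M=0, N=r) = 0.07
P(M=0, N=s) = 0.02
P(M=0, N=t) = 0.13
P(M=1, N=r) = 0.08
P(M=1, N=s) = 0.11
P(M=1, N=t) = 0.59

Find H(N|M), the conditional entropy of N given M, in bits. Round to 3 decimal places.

Marginals: p(M) = (0.2200, 0.7800), p(N) = (0.1500, 0.1300, 0.7200).
H(N|M) = Σ p(M) · H(N|M=·).
  M=0: p=0.2200, H(N|M=0) = 1.2886
  M=1: p=0.7800, H(N|M=1) = 1.0401
Weighted sum = 1.095 bits.

1.095 bits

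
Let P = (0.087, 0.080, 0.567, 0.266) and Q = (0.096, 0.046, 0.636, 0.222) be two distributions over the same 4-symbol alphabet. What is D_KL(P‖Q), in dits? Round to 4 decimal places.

0.0081 dits

D(P‖Q) = Σ p·log₁₀(p/q).
  0.087·log₁₀(0.087/0.096) = -0.00372
  0.080·log₁₀(0.080/0.046) = 0.01923
  0.567·log₁₀(0.567/0.636) = -0.02828
  0.266·log₁₀(0.266/0.222) = 0.02089
D(P‖Q) = 0.0081 dits.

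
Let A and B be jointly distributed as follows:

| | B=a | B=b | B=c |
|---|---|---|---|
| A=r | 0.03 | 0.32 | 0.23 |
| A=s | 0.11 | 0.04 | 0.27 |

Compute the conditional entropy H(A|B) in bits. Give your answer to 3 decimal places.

Marginals: p(A) = (0.5800, 0.4200), p(B) = (0.1400, 0.3600, 0.5000).
H(A|B) = Σ p(B) · H(A|B=·).
  B=a: p=0.1400, H(A|B=a) = 0.7496
  B=b: p=0.3600, H(A|B=b) = 0.5033
  B=c: p=0.5000, H(A|B=c) = 0.9954
Weighted sum = 0.784 bits.

0.784 bits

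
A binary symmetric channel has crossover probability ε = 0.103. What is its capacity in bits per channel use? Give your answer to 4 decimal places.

0.5216 bits

Binary symmetric channel: C = 1 − h₂(ε) where h₂ is the binary entropy function.
h₂(0.103) = −0.103·log₂0.103 − 0.897·log₂0.897 = 0.4784.
C = 1 − 0.4784 = 0.5216 bits per channel use.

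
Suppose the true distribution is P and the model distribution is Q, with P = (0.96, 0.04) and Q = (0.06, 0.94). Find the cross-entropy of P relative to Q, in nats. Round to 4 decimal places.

2.7033 nats

H(P,Q) = −Σ p·ln q.
  −0.96·ln(0.06) = 2.70087
  −0.04·ln(0.94) = 0.00248
H(P,Q) = 2.7033 nats.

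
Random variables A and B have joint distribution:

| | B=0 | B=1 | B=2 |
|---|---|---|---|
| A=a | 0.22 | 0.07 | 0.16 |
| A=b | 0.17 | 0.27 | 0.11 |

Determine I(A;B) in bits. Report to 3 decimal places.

Marginals: p(A) = (0.4500, 0.5500), p(B) = (0.3900, 0.3400, 0.2700).
I(A;B) = H(A) + H(B) − H(A,B).
H(A) = 0.9928, H(B) = 1.5690, H(A,B) = 2.4670.
I(A;B) = 0.9928 + 1.5690 − 2.4670 = 0.095 bits.

0.095 bits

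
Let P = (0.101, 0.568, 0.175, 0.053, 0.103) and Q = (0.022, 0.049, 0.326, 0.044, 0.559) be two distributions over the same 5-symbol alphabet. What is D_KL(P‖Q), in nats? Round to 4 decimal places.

1.2725 nats

D(P‖Q) = Σ p·ln(p/q).
  0.101·ln(0.101/0.022) = 0.15393
  0.568·ln(0.568/0.049) = 1.39177
  0.175·ln(0.175/0.326) = -0.10887
  0.053·ln(0.053/0.044) = 0.00986
  0.103·ln(0.103/0.559) = -0.17422
D(P‖Q) = 1.2725 nats.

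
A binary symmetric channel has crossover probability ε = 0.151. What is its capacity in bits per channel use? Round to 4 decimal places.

0.3877 bits

Binary symmetric channel: C = 1 − h₂(ε) where h₂ is the binary entropy function.
h₂(0.151) = −0.151·log₂0.151 − 0.849·log₂0.849 = 0.6123.
C = 1 − 0.6123 = 0.3877 bits per channel use.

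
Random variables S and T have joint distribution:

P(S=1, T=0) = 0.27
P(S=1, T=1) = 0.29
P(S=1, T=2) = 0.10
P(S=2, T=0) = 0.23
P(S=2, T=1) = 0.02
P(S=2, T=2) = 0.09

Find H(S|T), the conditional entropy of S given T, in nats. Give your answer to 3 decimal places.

Marginals: p(S) = (0.6600, 0.3400), p(T) = (0.5000, 0.3100, 0.1900).
H(S|T) = Σ p(T) · H(S|T=·).
  T=0: p=0.5000, H(S|T=0) = 0.6899
  T=1: p=0.3100, H(S|T=1) = 0.2392
  T=2: p=0.1900, H(S|T=2) = 0.6918
Weighted sum = 0.551 nats.

0.551 nats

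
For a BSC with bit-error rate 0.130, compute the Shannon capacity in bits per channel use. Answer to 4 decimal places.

0.4426 bits

Binary symmetric channel: C = 1 − h₂(ε) where h₂ is the binary entropy function.
h₂(0.130) = −0.130·log₂0.130 − 0.870·log₂0.870 = 0.5574.
C = 1 − 0.5574 = 0.4426 bits per channel use.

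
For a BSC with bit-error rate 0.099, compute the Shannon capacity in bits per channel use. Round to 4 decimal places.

0.5342 bits

Binary symmetric channel: C = 1 − h₂(ε) where h₂ is the binary entropy function.
h₂(0.099) = −0.099·log₂0.099 − 0.901·log₂0.901 = 0.4658.
C = 1 − 0.4658 = 0.5342 bits per channel use.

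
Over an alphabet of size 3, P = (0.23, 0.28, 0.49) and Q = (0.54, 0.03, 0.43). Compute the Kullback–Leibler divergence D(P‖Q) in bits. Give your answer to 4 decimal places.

0.7114 bits

D(P‖Q) = Σ p·log₂(p/q).
  0.23·log₂(0.23/0.54) = -0.28320
  0.28·log₂(0.28/0.03) = 0.90227
  0.49·log₂(0.49/0.43) = 0.09234
D(P‖Q) = 0.7114 bits.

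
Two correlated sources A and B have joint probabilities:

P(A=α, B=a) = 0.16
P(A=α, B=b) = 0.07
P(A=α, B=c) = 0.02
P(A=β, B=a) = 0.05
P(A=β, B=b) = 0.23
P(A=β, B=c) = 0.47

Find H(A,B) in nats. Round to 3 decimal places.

H(A,B) = −Σ p(x,y)·ln p(x,y) over all 6 cells.
  cell (α,a): −0.16·ln0.16 = 0.2932
  cell (α,b): −0.07·ln0.07 = 0.1861
  cell (α,c): −0.02·ln0.02 = 0.0782
  cell (β,a): −0.05·ln0.05 = 0.1498
  cell (β,b): −0.23·ln0.23 = 0.3380
  cell (β,c): −0.47·ln0.47 = 0.3549
Sum = 1.400 nats.

1.400 nats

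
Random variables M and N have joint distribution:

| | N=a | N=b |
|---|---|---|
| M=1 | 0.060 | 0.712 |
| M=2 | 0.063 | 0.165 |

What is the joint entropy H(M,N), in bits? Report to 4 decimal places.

H(M,N) = −Σ p(x,y)·log₂ p(x,y) over all 4 cells.
  cell (1,a): −0.060·log₂0.060 = 0.24353
  cell (1,b): −0.712·log₂0.712 = 0.34892
  cell (2,a): −0.063·log₂0.063 = 0.25128
  cell (2,b): −0.165·log₂0.165 = 0.42891
Sum = 1.2726 bits.

1.2726 bits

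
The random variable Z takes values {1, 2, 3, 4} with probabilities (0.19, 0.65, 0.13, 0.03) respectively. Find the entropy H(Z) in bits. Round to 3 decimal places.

1.394 bits

H(Z) = −Σ p·log₂ p.
  −(0.19)·log₂(0.19) = 0.4552
  −(0.65)·log₂(0.65) = 0.4040
  −(0.13)·log₂(0.13) = 0.3826
  −(0.03)·log₂(0.03) = 0.1518
Sum: 0.4552 + 0.4040 + 0.3826 + 0.1518 = 1.394 bits.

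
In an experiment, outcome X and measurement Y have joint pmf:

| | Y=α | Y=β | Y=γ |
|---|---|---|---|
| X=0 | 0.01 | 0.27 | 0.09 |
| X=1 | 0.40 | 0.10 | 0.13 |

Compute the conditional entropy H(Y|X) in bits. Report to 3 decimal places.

Marginals: p(X) = (0.3700, 0.6300), p(Y) = (0.4100, 0.3700, 0.2200).
H(Y|X) = Σ p(X) · H(Y|X=·).
  X=0: p=0.3700, H(Y|X=0) = 0.9686
  X=1: p=0.6300, H(Y|X=1) = 1.3074
Weighted sum = 1.182 bits.

1.182 bits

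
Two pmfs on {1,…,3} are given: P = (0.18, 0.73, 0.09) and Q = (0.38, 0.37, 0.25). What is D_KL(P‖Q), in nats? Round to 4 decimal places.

0.2696 nats

D(P‖Q) = Σ p·ln(p/q).
  0.18·ln(0.18/0.38) = -0.13450
  0.73·ln(0.73/0.37) = 0.49607
  0.09·ln(0.09/0.25) = -0.09195
D(P‖Q) = 0.2696 nats.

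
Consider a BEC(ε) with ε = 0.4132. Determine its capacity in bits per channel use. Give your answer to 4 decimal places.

Binary erasure channel: capacity C = 1 − ε.
C = 1 − 0.4132 = 0.5868 bits per channel use.

0.5868 bits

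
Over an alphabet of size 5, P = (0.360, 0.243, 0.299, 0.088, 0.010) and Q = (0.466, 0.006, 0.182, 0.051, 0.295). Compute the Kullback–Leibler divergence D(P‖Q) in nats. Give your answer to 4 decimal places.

D(P‖Q) = Σ p·ln(p/q).
  0.360·ln(0.360/0.466) = -0.09291
  0.243·ln(0.243/0.006) = 0.89942
  0.299·ln(0.299/0.182) = 0.14843
  0.088·ln(0.088/0.051) = 0.04800
  0.010·ln(0.010/0.295) = -0.03384
D(P‖Q) = 0.9691 nats.

0.9691 nats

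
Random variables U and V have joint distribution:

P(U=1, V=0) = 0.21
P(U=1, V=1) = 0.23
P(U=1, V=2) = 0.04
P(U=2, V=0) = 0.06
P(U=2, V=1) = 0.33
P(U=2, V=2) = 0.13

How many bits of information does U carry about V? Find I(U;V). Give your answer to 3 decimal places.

0.112 bits

Marginals: p(U) = (0.4800, 0.5200), p(V) = (0.2700, 0.5600, 0.1700).
I(U;V) = Σ p(x,y)·log₂[p(x,y)/(p(x)p(y))].
  (1,0): 0.21·log₂(1.6204) = 0.1462
  (1,1): 0.23·log₂(0.8557) = -0.0517
  (1,2): 0.04·log₂(0.4902) = -0.0411
  (2,0): 0.06·log₂(0.4274) = -0.0736
  (2,1): 0.33·log₂(1.1332) = 0.0596
  (2,2): 0.13·log₂(1.4706) = 0.0723
Sum = 0.112 bits.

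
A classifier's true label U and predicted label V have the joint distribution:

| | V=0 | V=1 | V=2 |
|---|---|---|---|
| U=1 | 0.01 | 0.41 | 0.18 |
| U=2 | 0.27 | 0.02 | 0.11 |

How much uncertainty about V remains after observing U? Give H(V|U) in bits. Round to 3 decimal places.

1.041 bits

Marginals: p(U) = (0.6000, 0.4000), p(V) = (0.2800, 0.4300, 0.2900).
H(V|U) = Σ p(U) · H(V|U=·).
  U=1: p=0.6000, H(V|U=1) = 0.9949
  U=2: p=0.4000, H(V|U=2) = 1.1110
Weighted sum = 1.041 bits.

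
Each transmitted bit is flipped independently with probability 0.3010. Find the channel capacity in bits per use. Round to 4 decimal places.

0.1175 bits

Binary symmetric channel: C = 1 − h₂(ε) where h₂ is the binary entropy function.
h₂(0.3010) = −0.3010·log₂0.3010 − 0.6990·log₂0.6990 = 0.8825.
C = 1 − 0.8825 = 0.1175 bits per channel use.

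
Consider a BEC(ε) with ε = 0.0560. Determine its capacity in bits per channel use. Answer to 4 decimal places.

0.9440 bits

Binary erasure channel: capacity C = 1 − ε.
C = 1 − 0.0560 = 0.9440 bits per channel use.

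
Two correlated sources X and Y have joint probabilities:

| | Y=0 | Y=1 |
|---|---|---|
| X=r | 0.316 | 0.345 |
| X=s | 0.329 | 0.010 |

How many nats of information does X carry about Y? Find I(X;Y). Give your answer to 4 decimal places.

Marginals: p(X) = (0.6610, 0.3390), p(Y) = (0.6450, 0.3550).
I(X;Y) = H(X) + H(Y) − H(X,Y).
H(X) = 0.6404, H(Y) = 0.6505, H(X,Y) = 1.1430.
I(X;Y) = 0.6404 + 0.6505 − 1.1430 = 0.1479 nats.

0.1479 nats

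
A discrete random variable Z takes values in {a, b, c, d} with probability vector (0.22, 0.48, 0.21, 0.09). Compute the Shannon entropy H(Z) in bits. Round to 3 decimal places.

1.774 bits

H(Z) = −Σ p·log₂ p.
  −(0.22)·log₂(0.22) = 0.4806
  −(0.48)·log₂(0.48) = 0.5083
  −(0.21)·log₂(0.21) = 0.4728
  −(0.09)·log₂(0.09) = 0.3127
Sum: 0.4806 + 0.5083 + 0.4728 + 0.3127 = 1.774 bits.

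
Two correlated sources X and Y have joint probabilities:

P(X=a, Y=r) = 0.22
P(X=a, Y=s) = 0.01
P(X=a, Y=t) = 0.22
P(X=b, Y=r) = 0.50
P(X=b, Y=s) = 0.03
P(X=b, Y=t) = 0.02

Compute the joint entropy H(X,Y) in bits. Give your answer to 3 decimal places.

H(X,Y) = −Σ p(x,y)·log₂ p(x,y) over all 6 cells.
  cell (a,r): −0.22·log₂0.22 = 0.4806
  cell (a,s): −0.01·log₂0.01 = 0.0664
  cell (a,t): −0.22·log₂0.22 = 0.4806
  cell (b,r): −0.50·log₂0.50 = 0.5000
  cell (b,s): −0.03·log₂0.03 = 0.1518
  cell (b,t): −0.02·log₂0.02 = 0.1129
Sum = 1.792 bits.

1.792 bits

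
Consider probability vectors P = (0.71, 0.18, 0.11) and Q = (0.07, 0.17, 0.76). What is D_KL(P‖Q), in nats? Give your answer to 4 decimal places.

1.4426 nats

D(P‖Q) = Σ p·ln(p/q).
  0.71·ln(0.71/0.07) = 1.64491
  0.18·ln(0.18/0.17) = 0.01029
  0.11·ln(0.11/0.76) = -0.21261
D(P‖Q) = 1.4426 nats.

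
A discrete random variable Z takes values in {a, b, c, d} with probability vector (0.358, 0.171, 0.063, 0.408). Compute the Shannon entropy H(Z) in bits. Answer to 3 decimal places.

1.745 bits

H(Z) = −Σ p·log₂ p.
  −(0.358)·log₂(0.358) = 0.5305
  −(0.171)·log₂(0.171) = 0.4357
  −(0.063)·log₂(0.063) = 0.2513
  −(0.408)·log₂(0.408) = 0.5277
Sum: 0.5305 + 0.4357 + 0.2513 + 0.5277 = 1.745 bits.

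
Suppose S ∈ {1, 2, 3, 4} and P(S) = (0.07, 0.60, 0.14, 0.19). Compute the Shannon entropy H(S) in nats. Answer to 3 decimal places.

H(S) = −Σ p·ln p.
  −(0.07)·ln(0.07) = 0.1861
  −(0.60)·ln(0.60) = 0.3065
  −(0.14)·ln(0.14) = 0.2753
  −(0.19)·ln(0.19) = 0.3155
Sum: 0.1861 + 0.3065 + 0.2753 + 0.3155 = 1.083 nats.

1.083 nats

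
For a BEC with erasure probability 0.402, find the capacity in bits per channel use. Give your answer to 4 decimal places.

Binary erasure channel: capacity C = 1 − ε.
C = 1 − 0.402 = 0.5980 bits per channel use.

0.5980 bits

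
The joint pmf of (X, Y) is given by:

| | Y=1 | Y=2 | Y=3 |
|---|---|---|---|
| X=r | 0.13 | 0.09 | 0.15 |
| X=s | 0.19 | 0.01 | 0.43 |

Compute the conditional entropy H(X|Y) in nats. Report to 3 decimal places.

Marginals: p(X) = (0.3700, 0.6300), p(Y) = (0.3200, 0.1000, 0.5800).
H(X|Y) = Σ p(Y) · H(X|Y=·).
  Y=1: p=0.3200, H(X|Y=1) = 0.6755
  Y=2: p=0.1000, H(X|Y=2) = 0.3251
  Y=3: p=0.5800, H(X|Y=3) = 0.5716
Weighted sum = 0.580 nats.

0.580 nats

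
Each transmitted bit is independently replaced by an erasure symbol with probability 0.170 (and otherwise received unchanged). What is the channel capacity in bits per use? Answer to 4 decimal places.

0.8300 bits

Binary erasure channel: capacity C = 1 − ε.
C = 1 − 0.170 = 0.8300 bits per channel use.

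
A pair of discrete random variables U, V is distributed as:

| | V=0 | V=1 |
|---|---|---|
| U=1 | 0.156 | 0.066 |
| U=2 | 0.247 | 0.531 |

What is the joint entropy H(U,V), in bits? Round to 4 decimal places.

H(U,V) = −Σ p(x,y)·log₂ p(x,y) over all 4 cells.
  cell (1,0): −0.156·log₂0.156 = 0.41814
  cell (1,1): −0.066·log₂0.066 = 0.25881
  cell (2,0): −0.247·log₂0.247 = 0.49830
  cell (2,1): −0.531·log₂0.531 = 0.48492
Sum = 1.6602 bits.

1.6602 bits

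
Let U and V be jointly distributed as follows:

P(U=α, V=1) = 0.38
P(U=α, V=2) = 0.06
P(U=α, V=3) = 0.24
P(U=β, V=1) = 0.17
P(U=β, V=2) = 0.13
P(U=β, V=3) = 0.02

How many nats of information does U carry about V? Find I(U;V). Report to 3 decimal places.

0.098 nats

Marginals: p(U) = (0.6800, 0.3200), p(V) = (0.5500, 0.1900, 0.2600).
I(U;V) = H(U) + H(V) − H(U,V).
H(U) = 0.6269, H(V) = 0.9946, H(U,V) = 1.5237.
I(U;V) = 0.6269 + 0.9946 − 1.5237 = 0.098 nats.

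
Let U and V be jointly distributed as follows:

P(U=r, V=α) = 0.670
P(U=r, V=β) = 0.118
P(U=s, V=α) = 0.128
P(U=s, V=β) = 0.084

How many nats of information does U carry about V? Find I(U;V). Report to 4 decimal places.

0.0281 nats

Marginals: p(U) = (0.7880, 0.2120), p(V) = (0.7980, 0.2020).
I(U;V) = H(U) + H(V) − H(U,V).
H(U) = 0.5166, H(V) = 0.5032, H(U,V) = 0.9917.
I(U;V) = 0.5166 + 0.5032 − 0.9917 = 0.0281 nats.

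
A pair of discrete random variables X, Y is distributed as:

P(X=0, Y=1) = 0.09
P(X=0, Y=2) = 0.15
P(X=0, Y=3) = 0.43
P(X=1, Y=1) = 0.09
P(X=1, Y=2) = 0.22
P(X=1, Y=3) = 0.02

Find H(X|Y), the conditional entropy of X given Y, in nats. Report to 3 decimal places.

Marginals: p(X) = (0.6700, 0.3300), p(Y) = (0.1800, 0.3700, 0.4500).
H(X|Y) = Σ p(Y) · H(X|Y=·).
  Y=1: p=0.1800, H(X|Y=1) = 0.6931
  Y=2: p=0.3700, H(X|Y=2) = 0.6751
  Y=3: p=0.4500, H(X|Y=3) = 0.1818
Weighted sum = 0.456 nats.

0.456 nats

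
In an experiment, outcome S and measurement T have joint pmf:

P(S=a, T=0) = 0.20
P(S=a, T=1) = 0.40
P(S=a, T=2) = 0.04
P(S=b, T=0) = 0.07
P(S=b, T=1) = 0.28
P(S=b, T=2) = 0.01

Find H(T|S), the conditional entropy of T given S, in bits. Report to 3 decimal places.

Chain rule: H(T|S) = H(S,T) − H(S).
Marginals: p(S) = (0.6400, 0.3600), p(T) = (0.2700, 0.6800, 0.0500).
H(S,T) = 2.0281 bits; H(S) = 0.9427 bits.
H(T|S) = 2.0281 − 0.9427 = 1.085 bits.

1.085 bits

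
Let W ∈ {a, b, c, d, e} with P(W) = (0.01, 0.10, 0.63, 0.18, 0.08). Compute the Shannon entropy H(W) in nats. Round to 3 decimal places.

1.078 nats

H(W) = −Σ p·ln p.
  −(0.01)·ln(0.01) = 0.0461
  −(0.10)·ln(0.10) = 0.2303
  −(0.63)·ln(0.63) = 0.2911
  −(0.18)·ln(0.18) = 0.3087
  −(0.08)·ln(0.08) = 0.2021
Sum: 0.0461 + 0.2303 + 0.2911 + 0.3087 + 0.2021 = 1.078 nats.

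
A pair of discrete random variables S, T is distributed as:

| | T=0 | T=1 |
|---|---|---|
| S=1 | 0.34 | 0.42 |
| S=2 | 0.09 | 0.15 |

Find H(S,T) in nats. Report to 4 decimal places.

1.2324 nats

H(S,T) = −Σ p(x,y)·ln p(x,y) over all 4 cells.
  cell (1,0): −0.34·ln0.34 = 0.36680
  cell (1,1): −0.42·ln0.42 = 0.36435
  cell (2,0): −0.09·ln0.09 = 0.21672
  cell (2,1): −0.15·ln0.15 = 0.28457
Sum = 1.2324 nats.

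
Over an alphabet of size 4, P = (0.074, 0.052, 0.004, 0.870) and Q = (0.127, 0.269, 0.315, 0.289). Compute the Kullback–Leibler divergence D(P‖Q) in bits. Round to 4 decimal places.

1.1771 bits

D(P‖Q) = Σ p·log₂(p/q).
  0.074·log₂(0.074/0.127) = -0.05766
  0.052·log₂(0.052/0.269) = -0.12329
  0.004·log₂(0.004/0.315) = -0.02520
  0.870·log₂(0.870/0.289) = 1.38325
D(P‖Q) = 1.1771 bits.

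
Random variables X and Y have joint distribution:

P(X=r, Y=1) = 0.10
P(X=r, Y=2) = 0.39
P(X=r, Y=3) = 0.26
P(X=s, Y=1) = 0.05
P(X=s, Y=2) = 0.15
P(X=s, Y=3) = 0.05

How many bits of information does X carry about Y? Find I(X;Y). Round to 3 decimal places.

0.016 bits

Marginals: p(X) = (0.7500, 0.2500), p(Y) = (0.1500, 0.5400, 0.3100).
I(X;Y) = Σ p(x,y)·log₂[p(x,y)/(p(x)p(y))].
  (r,1): 0.10·log₂(0.8889) = -0.0170
  (r,2): 0.39·log₂(0.9630) = -0.0212
  (r,3): 0.26·log₂(1.1183) = 0.0419
  (s,1): 0.05·log₂(1.3333) = 0.0208
  (s,2): 0.15·log₂(1.1111) = 0.0228
  (s,3): 0.05·log₂(0.6452) = -0.0316
Sum = 0.016 bits.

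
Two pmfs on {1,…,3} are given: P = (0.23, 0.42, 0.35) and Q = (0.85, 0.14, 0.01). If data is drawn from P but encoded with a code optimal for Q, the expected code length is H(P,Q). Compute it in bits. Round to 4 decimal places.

3.5706 bits

H(P,Q) = −Σ p·log₂ q.
  −0.23·log₂(0.85) = 0.05393
  −0.42·log₂(0.14) = 1.19133
  −0.35·log₂(0.01) = 2.32535
H(P,Q) = 3.5706 bits.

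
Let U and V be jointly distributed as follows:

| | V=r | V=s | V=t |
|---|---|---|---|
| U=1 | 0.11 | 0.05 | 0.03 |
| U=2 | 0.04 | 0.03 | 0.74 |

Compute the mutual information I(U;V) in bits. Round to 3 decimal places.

Marginals: p(U) = (0.1900, 0.8100), p(V) = (0.1500, 0.0800, 0.7700).
I(U;V) = Σ p(x,y)·log₂[p(x,y)/(p(x)p(y))].
  (1,r): 0.11·log₂(3.8596) = 0.2143
  (1,s): 0.05·log₂(3.2895) = 0.0859
  (1,t): 0.03·log₂(0.2051) = -0.0686
  (2,r): 0.04·log₂(0.3292) = -0.0641
  (2,s): 0.03·log₂(0.4630) = -0.0333
  (2,t): 0.74·log₂(1.1865) = 0.1825
Sum = 0.317 bits.

0.317 bits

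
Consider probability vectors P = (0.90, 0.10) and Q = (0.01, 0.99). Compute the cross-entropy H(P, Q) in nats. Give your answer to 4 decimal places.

4.1457 nats

H(P,Q) = −Σ p·ln q.
  −0.90·ln(0.01) = 4.14465
  −0.10·ln(0.99) = 0.00101
H(P,Q) = 4.1457 nats.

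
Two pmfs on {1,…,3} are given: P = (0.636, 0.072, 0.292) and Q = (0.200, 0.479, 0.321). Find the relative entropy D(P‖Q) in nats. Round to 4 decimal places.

0.5717 nats

D(P‖Q) = Σ p·ln(p/q).
  0.636·ln(0.636/0.200) = 0.73578
  0.072·ln(0.072/0.479) = -0.13644
  0.292·ln(0.292/0.321) = -0.02765
D(P‖Q) = 0.5717 nats.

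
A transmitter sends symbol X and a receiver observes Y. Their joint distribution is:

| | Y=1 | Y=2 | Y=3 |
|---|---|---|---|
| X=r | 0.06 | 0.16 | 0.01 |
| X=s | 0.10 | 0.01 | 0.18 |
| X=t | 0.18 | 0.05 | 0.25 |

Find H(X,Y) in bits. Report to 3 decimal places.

H(X,Y) = −Σ p(x,y)·log₂ p(x,y) over all 9 cells.
  cell (r,1): −0.06·log₂0.06 = 0.2435
  cell (r,2): −0.16·log₂0.16 = 0.4230
  cell (r,3): −0.01·log₂0.01 = 0.0664
  cell (s,1): −0.10·log₂0.10 = 0.3322
  cell (s,2): −0.01·log₂0.01 = 0.0664
  cell (s,3): −0.18·log₂0.18 = 0.4453
  cell (t,1): −0.18·log₂0.18 = 0.4453
  cell (t,2): −0.05·log₂0.05 = 0.2161
  cell (t,3): −0.25·log₂0.25 = 0.5000
Sum = 2.738 bits.

2.738 bits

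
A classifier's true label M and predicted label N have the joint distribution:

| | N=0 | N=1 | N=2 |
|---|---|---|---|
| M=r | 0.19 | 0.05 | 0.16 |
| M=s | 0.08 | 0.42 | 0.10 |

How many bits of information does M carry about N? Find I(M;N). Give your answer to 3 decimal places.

0.255 bits

Marginals: p(M) = (0.4000, 0.6000), p(N) = (0.2700, 0.4700, 0.2600).
I(M;N) = Σ p(x,y)·log₂[p(x,y)/(p(x)p(y))].
  (r,0): 0.19·log₂(1.7593) = 0.1548
  (r,1): 0.05·log₂(0.2660) = -0.0955
  (r,2): 0.16·log₂(1.5385) = 0.0994
  (s,0): 0.08·log₂(0.4938) = -0.0814
  (s,1): 0.42·log₂(1.4894) = 0.2414
  (s,2): 0.10·log₂(0.6410) = -0.0642
Sum = 0.255 bits.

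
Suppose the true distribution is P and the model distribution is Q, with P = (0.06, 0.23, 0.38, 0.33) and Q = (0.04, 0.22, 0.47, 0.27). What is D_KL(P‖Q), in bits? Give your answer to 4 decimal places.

0.0289 bits

D(P‖Q) = Σ p·log₂(p/q).
  0.06·log₂(0.06/0.04) = 0.03510
  0.23·log₂(0.23/0.22) = 0.01475
  0.38·log₂(0.38/0.47) = -0.11653
  0.33·log₂(0.33/0.27) = 0.09554
D(P‖Q) = 0.0289 bits.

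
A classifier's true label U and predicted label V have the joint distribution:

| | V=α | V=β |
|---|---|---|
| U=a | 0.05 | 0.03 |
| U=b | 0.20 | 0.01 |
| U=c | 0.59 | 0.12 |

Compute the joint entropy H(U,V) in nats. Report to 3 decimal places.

1.189 nats

H(U,V) = −Σ p(x,y)·ln p(x,y) over all 6 cells.
  cell (a,α): −0.05·ln0.05 = 0.1498
  cell (a,β): −0.03·ln0.03 = 0.1052
  cell (b,α): −0.20·ln0.20 = 0.3219
  cell (b,β): −0.01·ln0.01 = 0.0461
  cell (c,α): −0.59·ln0.59 = 0.3113
  cell (c,β): −0.12·ln0.12 = 0.2544
Sum = 1.189 nats.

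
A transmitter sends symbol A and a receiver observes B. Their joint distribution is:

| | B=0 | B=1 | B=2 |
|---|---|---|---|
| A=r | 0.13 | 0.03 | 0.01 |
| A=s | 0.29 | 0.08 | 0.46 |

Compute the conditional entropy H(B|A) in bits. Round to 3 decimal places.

1.268 bits

Marginals: p(A) = (0.1700, 0.8300), p(B) = (0.4200, 0.1100, 0.4700).
H(B|A) = Σ p(A) · H(B|A=·).
  A=r: p=0.1700, H(B|A=r) = 0.9780
  A=s: p=0.8300, H(B|A=s) = 1.3273
Weighted sum = 1.268 bits.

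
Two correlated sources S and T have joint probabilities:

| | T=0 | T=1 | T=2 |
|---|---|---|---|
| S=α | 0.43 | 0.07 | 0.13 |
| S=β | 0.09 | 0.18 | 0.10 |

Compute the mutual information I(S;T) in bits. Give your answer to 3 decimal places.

Marginals: p(S) = (0.6300, 0.3700), p(T) = (0.5200, 0.2500, 0.2300).
I(S;T) = H(S) + H(T) − H(S,T).
H(S) = 0.9507, H(T) = 1.4782, H(S,T) = 2.2649.
I(S;T) = 0.9507 + 1.4782 − 2.2649 = 0.164 bits.

0.164 bits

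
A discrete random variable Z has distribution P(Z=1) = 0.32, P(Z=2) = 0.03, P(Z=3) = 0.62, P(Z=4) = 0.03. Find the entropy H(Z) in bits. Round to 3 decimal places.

1.257 bits

H(Z) = −Σ p·log₂ p.
  −(0.32)·log₂(0.32) = 0.5260
  −(0.03)·log₂(0.03) = 0.1518
  −(0.62)·log₂(0.62) = 0.4276
  −(0.03)·log₂(0.03) = 0.1518
Sum: 0.5260 + 0.1518 + 0.4276 + 0.1518 = 1.257 bits.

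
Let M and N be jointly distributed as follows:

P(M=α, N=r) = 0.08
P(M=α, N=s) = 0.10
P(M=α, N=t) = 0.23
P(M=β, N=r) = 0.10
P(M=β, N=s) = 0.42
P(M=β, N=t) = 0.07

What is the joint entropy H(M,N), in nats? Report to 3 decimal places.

1.551 nats

H(M,N) = −Σ p(x,y)·ln p(x,y) over all 6 cells.
  cell (α,r): −0.08·ln0.08 = 0.2021
  cell (α,s): −0.10·ln0.10 = 0.2303
  cell (α,t): −0.23·ln0.23 = 0.3380
  cell (β,r): −0.10·ln0.10 = 0.2303
  cell (β,s): −0.42·ln0.42 = 0.3644
  cell (β,t): −0.07·ln0.07 = 0.1861
Sum = 1.551 nats.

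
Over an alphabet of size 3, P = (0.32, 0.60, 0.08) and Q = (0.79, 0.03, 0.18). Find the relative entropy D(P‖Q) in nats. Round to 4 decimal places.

D(P‖Q) = Σ p·ln(p/q).
  0.32·ln(0.32/0.79) = -0.28919
  0.60·ln(0.60/0.03) = 1.79744
  0.08·ln(0.08/0.18) = -0.06487
D(P‖Q) = 1.4434 nats.

1.4434 nats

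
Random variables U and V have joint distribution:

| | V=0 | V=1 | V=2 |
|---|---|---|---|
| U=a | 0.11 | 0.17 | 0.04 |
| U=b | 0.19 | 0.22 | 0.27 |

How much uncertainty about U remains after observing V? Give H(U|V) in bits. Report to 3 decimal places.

0.842 bits

Marginals: p(U) = (0.3200, 0.6800), p(V) = (0.3000, 0.3900, 0.3100).
H(U|V) = Σ p(V) · H(U|V=·).
  V=0: p=0.3000, H(U|V=0) = 0.9481
  V=1: p=0.3900, H(U|V=1) = 0.9881
  V=2: p=0.3100, H(U|V=2) = 0.5548
Weighted sum = 0.842 bits.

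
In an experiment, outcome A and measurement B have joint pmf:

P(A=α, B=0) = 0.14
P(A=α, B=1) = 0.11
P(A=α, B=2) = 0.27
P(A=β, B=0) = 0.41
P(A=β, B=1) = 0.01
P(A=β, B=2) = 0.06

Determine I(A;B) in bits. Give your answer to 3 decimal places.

0.273 bits

Marginals: p(A) = (0.5200, 0.4800), p(B) = (0.5500, 0.1200, 0.3300).
I(A;B) = H(A) + H(B) − H(A,B).
H(A) = 0.9988, H(B) = 1.3693, H(A,B) = 2.0948.
I(A;B) = 0.9988 + 1.3693 − 2.0948 = 0.273 bits.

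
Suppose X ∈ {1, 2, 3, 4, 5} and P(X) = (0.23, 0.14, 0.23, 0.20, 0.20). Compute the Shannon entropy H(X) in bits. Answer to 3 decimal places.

H(X) = −Σ p·log₂ p.
  −(0.23)·log₂(0.23) = 0.4877
  −(0.14)·log₂(0.14) = 0.3971
  −(0.23)·log₂(0.23) = 0.4877
  −(0.20)·log₂(0.20) = 0.4644
  −(0.20)·log₂(0.20) = 0.4644
Sum: 0.4877 + 0.3971 + 0.4877 + 0.4644 + 0.4644 = 2.301 bits.

2.301 bits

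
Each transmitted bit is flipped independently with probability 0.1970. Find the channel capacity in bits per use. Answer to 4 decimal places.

0.2841 bits

Binary symmetric channel: C = 1 − h₂(ε) where h₂ is the binary entropy function.
h₂(0.1970) = −0.1970·log₂0.1970 − 0.8030·log₂0.8030 = 0.7159.
C = 1 − 0.7159 = 0.2841 bits per channel use.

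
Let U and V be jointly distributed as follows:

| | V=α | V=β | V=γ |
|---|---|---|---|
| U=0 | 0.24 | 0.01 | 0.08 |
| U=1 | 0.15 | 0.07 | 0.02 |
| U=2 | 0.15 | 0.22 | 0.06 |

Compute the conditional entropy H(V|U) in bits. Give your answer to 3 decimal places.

1.233 bits

Chain rule: H(V|U) = H(U,V) − H(U).
Marginals: p(U) = (0.3300, 0.2400, 0.4300), p(V) = (0.5400, 0.3000, 0.1600).
H(U,V) = 2.7787 bits; H(U) = 1.5455 bits.
H(V|U) = 2.7787 − 1.5455 = 1.233 bits.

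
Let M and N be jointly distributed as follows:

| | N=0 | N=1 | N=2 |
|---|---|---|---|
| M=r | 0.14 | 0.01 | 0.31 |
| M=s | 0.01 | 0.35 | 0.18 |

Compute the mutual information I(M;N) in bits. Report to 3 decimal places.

Marginals: p(M) = (0.4600, 0.5400), p(N) = (0.1500, 0.3600, 0.4900).
I(M;N) = H(M) + H(N) − H(M,N).
H(M) = 0.9954, H(N) = 1.4454, H(M,N) = 2.0292.
I(M;N) = 0.9954 + 1.4454 − 2.0292 = 0.412 bits.

0.412 bits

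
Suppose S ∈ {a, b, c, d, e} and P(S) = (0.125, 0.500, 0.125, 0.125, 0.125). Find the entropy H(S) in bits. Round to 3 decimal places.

H(S) = −Σ p·log₂ p.
  −(0.125)·log₂(0.125) = 0.3750
  −(0.500)·log₂(0.500) = 0.5000
  −(0.125)·log₂(0.125) = 0.3750
  −(0.125)·log₂(0.125) = 0.3750
  −(0.125)·log₂(0.125) = 0.3750
Sum: 0.3750 + 0.5000 + 0.3750 + 0.3750 + 0.3750 = 2.000 bits.

2.000 bits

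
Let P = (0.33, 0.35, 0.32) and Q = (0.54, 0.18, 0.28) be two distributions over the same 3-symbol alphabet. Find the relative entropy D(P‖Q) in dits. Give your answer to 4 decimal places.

D(P‖Q) = Σ p·log₁₀(p/q).
  0.33·log₁₀(0.33/0.54) = -0.07058
  0.35·log₁₀(0.35/0.18) = 0.10108
  0.32·log₁₀(0.32/0.28) = 0.01856
D(P‖Q) = 0.0491 dits.

0.0491 dits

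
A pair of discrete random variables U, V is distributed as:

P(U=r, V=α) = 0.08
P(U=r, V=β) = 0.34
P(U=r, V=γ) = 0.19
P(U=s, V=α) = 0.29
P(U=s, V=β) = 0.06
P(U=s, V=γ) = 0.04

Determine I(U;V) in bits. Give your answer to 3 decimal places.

Marginals: p(U) = (0.6100, 0.3900), p(V) = (0.3700, 0.4000, 0.2300).
I(U;V) = Σ p(x,y)·log₂[p(x,y)/(p(x)p(y))].
  (r,α): 0.08·log₂(0.3545) = -0.1197
  (r,β): 0.34·log₂(1.3934) = 0.1627
  (r,γ): 0.19·log₂(1.3542) = 0.0831
  (s,α): 0.29·log₂(2.0097) = 0.2920
  (s,β): 0.06·log₂(0.3846) = -0.0827
  (s,γ): 0.04·log₂(0.4459) = -0.0466
Sum = 0.289 bits.

0.289 bits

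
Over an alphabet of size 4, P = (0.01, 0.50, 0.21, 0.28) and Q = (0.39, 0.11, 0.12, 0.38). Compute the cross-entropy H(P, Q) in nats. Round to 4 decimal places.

H(P,Q) = −Σ p·ln q.
  −0.01·ln(0.39) = 0.00942
  −0.50·ln(0.11) = 1.10364
  −0.21·ln(0.12) = 0.44526
  −0.28·ln(0.38) = 0.27092
H(P,Q) = 1.8292 nats.

1.8292 nats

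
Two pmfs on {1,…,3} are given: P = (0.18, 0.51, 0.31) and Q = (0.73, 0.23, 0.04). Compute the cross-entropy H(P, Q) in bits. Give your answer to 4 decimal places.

2.6027 bits

H(P,Q) = −Σ p·log₂ q.
  −0.18·log₂(0.73) = 0.08173
  −0.51·log₂(0.23) = 1.08135
  −0.31·log₂(0.04) = 1.43960
H(P,Q) = 2.6027 bits.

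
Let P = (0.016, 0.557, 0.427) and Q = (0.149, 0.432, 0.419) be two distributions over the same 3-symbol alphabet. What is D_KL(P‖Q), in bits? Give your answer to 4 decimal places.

D(P‖Q) = Σ p·log₂(p/q).
  0.016·log₂(0.016/0.149) = -0.05151
  0.557·log₂(0.557/0.432) = 0.20422
  0.427·log₂(0.427/0.419) = 0.01165
D(P‖Q) = 0.1644 bits.

0.1644 bits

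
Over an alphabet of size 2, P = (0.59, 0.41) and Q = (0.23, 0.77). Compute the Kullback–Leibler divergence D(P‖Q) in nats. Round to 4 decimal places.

0.2974 nats

D(P‖Q) = Σ p·ln(p/q).
  0.59·ln(0.59/0.23) = 0.55581
  0.41·ln(0.41/0.77) = -0.25840
D(P‖Q) = 0.2974 nats.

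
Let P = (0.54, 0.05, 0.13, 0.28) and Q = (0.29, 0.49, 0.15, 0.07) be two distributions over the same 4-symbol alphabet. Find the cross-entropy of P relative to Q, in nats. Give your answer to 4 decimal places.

1.6953 nats

H(P,Q) = −Σ p·ln q.
  −0.54·ln(0.29) = 0.66845
  −0.05·ln(0.49) = 0.03567
  −0.13·ln(0.15) = 0.24663
  −0.28·ln(0.07) = 0.74459
H(P,Q) = 1.6953 nats.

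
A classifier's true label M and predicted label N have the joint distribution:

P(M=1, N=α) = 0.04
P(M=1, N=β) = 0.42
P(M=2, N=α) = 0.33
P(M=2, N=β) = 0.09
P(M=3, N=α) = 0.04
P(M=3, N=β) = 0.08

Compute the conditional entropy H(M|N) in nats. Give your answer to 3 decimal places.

0.730 nats

Chain rule: H(M|N) = H(M,N) − H(N).
Marginals: p(M) = (0.4600, 0.4200, 0.1200), p(N) = (0.4100, 0.5900).
H(M,N) = 1.4065 nats; H(N) = 0.6769 nats.
H(M|N) = 1.4065 − 0.6769 = 0.730 nats.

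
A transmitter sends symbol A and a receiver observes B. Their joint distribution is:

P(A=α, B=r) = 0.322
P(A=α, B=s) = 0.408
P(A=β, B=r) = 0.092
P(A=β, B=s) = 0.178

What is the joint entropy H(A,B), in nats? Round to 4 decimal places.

H(A,B) = −Σ p(x,y)·ln p(x,y) over all 4 cells.
  cell (α,r): −0.322·ln0.322 = 0.36489
  cell (α,s): −0.408·ln0.408 = 0.36577
  cell (β,r): −0.092·ln0.092 = 0.21951
  cell (β,s): −0.178·ln0.178 = 0.30722
Sum = 1.2574 nats.

1.2574 nats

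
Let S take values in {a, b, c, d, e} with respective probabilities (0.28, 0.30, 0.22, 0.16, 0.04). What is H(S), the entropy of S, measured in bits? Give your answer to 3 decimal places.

2.125 bits

H(S) = −Σ p·log₂ p.
  −(0.28)·log₂(0.28) = 0.5142
  −(0.30)·log₂(0.30) = 0.5211
  −(0.22)·log₂(0.22) = 0.4806
  −(0.16)·log₂(0.16) = 0.4230
  −(0.04)·log₂(0.04) = 0.1858
Sum: 0.5142 + 0.5211 + 0.4806 + 0.4230 + 0.1858 = 2.125 bits.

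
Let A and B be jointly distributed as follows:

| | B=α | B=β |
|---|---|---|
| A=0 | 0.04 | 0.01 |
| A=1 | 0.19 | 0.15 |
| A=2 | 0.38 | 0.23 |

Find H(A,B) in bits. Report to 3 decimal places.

H(A,B) = −Σ p(x,y)·log₂ p(x,y) over all 6 cells.
  cell (0,α): −0.04·log₂0.04 = 0.1858
  cell (0,β): −0.01·log₂0.01 = 0.0664
  cell (1,α): −0.19·log₂0.19 = 0.4552
  cell (1,β): −0.15·log₂0.15 = 0.4105
  cell (2,α): −0.38·log₂0.38 = 0.5305
  cell (2,β): −0.23·log₂0.23 = 0.4877
Sum = 2.136 bits.

2.136 bits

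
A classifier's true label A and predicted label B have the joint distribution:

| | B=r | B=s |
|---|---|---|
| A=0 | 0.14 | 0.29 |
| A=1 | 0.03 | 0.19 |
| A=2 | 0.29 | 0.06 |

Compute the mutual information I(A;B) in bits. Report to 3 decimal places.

Marginals: p(A) = (0.4300, 0.2200, 0.3500), p(B) = (0.4600, 0.5400).
I(A;B) = H(A) + H(B) − H(A,B).
H(A) = 1.5342, H(B) = 0.9954, H(A,B) = 2.2834.
I(A;B) = 1.5342 + 0.9954 − 2.2834 = 0.246 bits.

0.246 bits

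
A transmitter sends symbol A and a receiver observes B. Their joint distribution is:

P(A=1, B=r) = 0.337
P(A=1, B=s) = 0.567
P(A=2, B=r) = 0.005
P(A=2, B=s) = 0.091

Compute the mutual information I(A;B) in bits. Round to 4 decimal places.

0.0371 bits

Marginals: p(A) = (0.9040, 0.0960), p(B) = (0.3420, 0.6580).
I(A;B) = Σ p(x,y)·log₂[p(x,y)/(p(x)p(y))].
  (1,r): 0.337·log₂(1.0900) = 0.04191
  (1,s): 0.567·log₂(0.9532) = -0.03920
  (2,r): 0.005·log₂(0.1523) = -0.01358
  (2,s): 0.091·log₂(1.4406) = 0.04793
Sum = 0.0371 bits.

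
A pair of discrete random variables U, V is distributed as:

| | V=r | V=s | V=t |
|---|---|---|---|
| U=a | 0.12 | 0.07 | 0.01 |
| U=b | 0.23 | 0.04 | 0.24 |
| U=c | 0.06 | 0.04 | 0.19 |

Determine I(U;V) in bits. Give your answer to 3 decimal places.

0.183 bits

Marginals: p(U) = (0.2000, 0.5100, 0.2900), p(V) = (0.4100, 0.1500, 0.4400).
I(U;V) = Σ p(x,y)·log₂[p(x,y)/(p(x)p(y))].
  (a,r): 0.12·log₂(1.4634) = 0.0659
  (a,s): 0.07·log₂(2.3333) = 0.0856
  (a,t): 0.01·log₂(0.1136) = -0.0314
  (b,r): 0.23·log₂(1.1000) = 0.0316
  (b,s): 0.04·log₂(0.5229) = -0.0374
  (b,t): 0.24·log₂(1.0695) = 0.0233
  (c,r): 0.06·log₂(0.5046) = -0.0592
  (c,s): 0.04·log₂(0.9195) = -0.0048
  (c,t): 0.19·log₂(1.4890) = 0.1091
Sum = 0.183 bits.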